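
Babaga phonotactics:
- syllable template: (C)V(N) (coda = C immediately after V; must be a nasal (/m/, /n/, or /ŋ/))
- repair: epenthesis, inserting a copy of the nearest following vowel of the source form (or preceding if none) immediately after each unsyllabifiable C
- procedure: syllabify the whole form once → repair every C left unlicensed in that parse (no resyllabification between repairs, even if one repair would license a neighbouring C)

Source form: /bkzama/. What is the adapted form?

bakazama

Under (C)V(N), the unsyllabifiable consonants are /b/, /k/ (only a nasal (/m/, /n/, or /ŋ/) is licensed in coda position; onsets are limited to one consonant).
Each unlicensed consonant becomes the onset of a new syllable: /b/ → /ba/, /k/ → /ka/.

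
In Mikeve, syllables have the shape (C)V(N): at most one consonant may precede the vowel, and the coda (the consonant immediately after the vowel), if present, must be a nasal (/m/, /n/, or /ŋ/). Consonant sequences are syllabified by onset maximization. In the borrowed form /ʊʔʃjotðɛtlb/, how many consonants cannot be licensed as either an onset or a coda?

6

Syllabifying with onset maximization leaves /ʔ/, /ʃ/, /t/, /t/, /l/, /b/ stranded (only a nasal (/m/, /n/, or /ŋ/) is licensed in coda position; onsets are limited to one consonant).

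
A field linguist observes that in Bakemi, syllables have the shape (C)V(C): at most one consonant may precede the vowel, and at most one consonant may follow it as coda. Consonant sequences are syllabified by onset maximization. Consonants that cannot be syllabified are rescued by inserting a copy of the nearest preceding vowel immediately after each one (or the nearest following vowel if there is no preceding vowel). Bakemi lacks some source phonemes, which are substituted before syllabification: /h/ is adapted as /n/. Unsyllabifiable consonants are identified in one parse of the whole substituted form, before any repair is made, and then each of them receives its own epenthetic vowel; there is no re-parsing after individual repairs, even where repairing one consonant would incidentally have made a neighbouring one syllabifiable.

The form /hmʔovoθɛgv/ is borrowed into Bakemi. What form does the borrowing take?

nomoʔovoθɛgvɛ

Substitution: /h/ → /n/, giving /nmʔovoθɛgv/.
Syllabifying with onset maximization leaves /n/, /m/, /v/ stranded (at most one coda consonant is licensed; onsets are limited to one consonant).
Epenthesis after each stranded consonant: /n/ → /no/, /m/ → /mo/, /v/ → /vɛ/.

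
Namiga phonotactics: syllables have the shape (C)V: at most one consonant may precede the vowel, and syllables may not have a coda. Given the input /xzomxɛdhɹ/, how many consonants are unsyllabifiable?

Syllabifying with onset maximization leaves /x/, /m/, /d/, /h/, /ɹ/ stranded (no codas are permitted; onsets are limited to one consonant).

5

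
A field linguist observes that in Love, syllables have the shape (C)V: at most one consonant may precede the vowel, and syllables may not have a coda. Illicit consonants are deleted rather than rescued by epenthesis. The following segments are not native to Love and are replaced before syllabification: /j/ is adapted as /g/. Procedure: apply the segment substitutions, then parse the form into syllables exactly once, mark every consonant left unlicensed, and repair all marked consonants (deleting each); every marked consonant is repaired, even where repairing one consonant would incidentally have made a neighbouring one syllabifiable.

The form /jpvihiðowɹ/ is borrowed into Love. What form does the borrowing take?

Substitution: /j/ → /g/, giving /gpvihiðowɹ/.
The consonants /g/, /p/, /w/, /ɹ/ cannot be parsed into a legal (C)V syllable (no codas are permitted; onsets are limited to one consonant).
Deletion applies to /g/, /p/, /w/, /ɹ/.

vihiðo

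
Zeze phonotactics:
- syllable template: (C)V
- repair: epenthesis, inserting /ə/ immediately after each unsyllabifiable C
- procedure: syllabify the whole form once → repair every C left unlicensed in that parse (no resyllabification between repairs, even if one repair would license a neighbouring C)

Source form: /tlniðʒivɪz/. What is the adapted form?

tələniðəʒivɪzə

Syllabifying with onset maximization leaves /t/, /l/, /ð/, /z/ stranded (no codas are permitted; onsets are limited to one consonant).
Inserting the epenthetic vowel yields /t/ → /tə/, /l/ → /lə/, /ð/ → /ðə/, /z/ → /zə/.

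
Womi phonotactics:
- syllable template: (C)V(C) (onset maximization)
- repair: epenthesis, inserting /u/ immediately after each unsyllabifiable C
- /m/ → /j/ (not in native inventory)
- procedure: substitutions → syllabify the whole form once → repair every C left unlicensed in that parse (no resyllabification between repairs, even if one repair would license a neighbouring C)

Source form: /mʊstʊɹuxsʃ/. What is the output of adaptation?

Substitution: /m/ → /j/, giving /jʊstʊɹuxsʃ/.
The consonants /s/, /ʃ/ cannot be parsed into a legal (C)V(C) syllable (at most one coda consonant is licensed; onsets are limited to one consonant).
Inserting the epenthetic vowel yields /s/ → /su/, /ʃ/ → /ʃu/.

jʊstʊɹuxsuʃu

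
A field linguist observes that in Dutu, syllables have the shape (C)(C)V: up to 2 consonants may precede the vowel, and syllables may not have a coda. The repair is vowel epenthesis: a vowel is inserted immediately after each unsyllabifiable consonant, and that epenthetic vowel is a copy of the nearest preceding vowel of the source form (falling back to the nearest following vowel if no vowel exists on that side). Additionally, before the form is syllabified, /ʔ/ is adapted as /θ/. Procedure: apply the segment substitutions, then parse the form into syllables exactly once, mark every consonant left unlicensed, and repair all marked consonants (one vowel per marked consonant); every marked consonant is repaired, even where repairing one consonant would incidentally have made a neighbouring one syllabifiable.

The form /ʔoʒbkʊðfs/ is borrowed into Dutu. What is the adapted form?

Substitution: /ʔ/ → /θ/, giving /θoʒbkʊðfs/.
The consonants /ʒ/, /ð/, /f/, /s/ cannot be parsed into a legal (C)(C)V syllable (no codas are permitted; onsets may contain at most 2 consonants).
Inserting the epenthetic vowel yields /ʒ/ → /ʒo/, /ð/ → /ðʊ/, /f/ → /fʊ/, /s/ → /sʊ/.

θoʒobkʊðʊfʊsʊ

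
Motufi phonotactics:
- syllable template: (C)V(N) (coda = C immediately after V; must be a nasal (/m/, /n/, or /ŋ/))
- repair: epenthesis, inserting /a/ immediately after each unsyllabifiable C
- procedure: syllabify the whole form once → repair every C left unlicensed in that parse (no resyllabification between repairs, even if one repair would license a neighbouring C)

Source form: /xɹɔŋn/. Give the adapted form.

xaɹɔŋna

Syllabifying with onset maximization leaves /x/, /n/ stranded (only a nasal (/m/, /n/, or /ŋ/) is licensed in coda position; onsets are limited to one consonant).
Inserting the epenthetic vowel yields /x/ → /xa/, /n/ → /na/.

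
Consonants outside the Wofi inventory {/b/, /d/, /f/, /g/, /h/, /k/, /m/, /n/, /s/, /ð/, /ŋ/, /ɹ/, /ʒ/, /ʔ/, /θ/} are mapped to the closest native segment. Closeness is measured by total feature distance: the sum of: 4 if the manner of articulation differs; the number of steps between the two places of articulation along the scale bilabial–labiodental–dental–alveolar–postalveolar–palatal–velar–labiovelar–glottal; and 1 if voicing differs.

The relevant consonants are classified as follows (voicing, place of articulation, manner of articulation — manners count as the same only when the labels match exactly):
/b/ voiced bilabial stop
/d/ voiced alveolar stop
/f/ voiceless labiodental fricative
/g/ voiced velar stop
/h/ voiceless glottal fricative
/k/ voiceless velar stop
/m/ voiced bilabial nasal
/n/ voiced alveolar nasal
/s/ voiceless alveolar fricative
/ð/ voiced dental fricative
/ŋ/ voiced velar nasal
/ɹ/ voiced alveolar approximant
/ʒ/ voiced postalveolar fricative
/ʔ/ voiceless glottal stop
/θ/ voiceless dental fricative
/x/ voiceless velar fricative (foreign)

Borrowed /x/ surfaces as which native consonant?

h

/h/ is closest: same manner (fricative), place distance 2 (velar→glottal), same voicing; total 2. Next closest is /s/ at distance 3.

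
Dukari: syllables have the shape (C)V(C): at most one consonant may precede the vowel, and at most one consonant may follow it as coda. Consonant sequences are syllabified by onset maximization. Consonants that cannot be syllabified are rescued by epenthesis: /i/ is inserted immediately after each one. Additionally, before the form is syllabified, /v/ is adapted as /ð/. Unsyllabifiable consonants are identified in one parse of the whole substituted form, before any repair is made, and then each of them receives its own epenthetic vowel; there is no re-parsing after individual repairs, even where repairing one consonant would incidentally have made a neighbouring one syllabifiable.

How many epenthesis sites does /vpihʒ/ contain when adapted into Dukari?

2

After substitution the input is /ðpihʒ/.
The unsyllabifiable consonants are /ð/, /ʒ/; each receives one epenthetic vowel.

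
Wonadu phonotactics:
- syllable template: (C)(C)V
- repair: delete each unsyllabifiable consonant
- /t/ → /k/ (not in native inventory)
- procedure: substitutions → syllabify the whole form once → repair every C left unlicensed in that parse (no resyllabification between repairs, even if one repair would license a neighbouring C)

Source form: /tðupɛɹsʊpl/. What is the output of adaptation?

kðupɛɹsʊ

Substitution: /t/ → /k/, giving /kðupɛɹsʊpl/.
Under (C)(C)V, the unsyllabifiable consonants are /p/, /l/ (no codas are permitted; onsets may contain at most 2 consonants).
Deletion applies to /p/, /l/.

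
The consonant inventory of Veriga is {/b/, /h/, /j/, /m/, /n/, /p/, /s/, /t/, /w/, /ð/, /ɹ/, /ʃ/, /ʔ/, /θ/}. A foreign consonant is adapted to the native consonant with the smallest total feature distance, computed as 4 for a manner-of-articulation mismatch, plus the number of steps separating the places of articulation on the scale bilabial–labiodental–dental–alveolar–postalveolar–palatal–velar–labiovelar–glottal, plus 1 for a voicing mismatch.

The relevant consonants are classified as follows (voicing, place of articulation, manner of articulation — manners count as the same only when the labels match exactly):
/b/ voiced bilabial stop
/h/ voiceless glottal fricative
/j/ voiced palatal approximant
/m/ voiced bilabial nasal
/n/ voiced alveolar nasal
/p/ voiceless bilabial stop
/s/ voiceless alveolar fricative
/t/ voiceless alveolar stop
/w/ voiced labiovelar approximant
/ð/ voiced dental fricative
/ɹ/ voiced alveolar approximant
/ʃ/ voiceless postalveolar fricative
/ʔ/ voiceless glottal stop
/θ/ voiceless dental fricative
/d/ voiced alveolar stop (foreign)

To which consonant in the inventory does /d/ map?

/t/ is closest: same manner (stop), place distance 0 (alveolar→alveolar), voicing differs (+1); total 1. Next closest is /b/ at distance 3.

t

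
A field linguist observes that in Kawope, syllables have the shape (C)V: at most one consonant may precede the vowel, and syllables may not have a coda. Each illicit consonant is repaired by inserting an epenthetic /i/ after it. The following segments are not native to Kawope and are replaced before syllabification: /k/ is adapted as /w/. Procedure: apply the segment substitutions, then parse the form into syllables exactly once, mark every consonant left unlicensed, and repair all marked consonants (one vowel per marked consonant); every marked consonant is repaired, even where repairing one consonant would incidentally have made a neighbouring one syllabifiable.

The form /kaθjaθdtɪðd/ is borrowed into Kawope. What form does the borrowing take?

Substitution: /k/ → /w/, giving /waθjaθdtɪðd/.
The consonants /θ/, /θ/, /d/, /ð/, /d/ cannot be parsed into a legal (C)V syllable (no codas are permitted; onsets are limited to one consonant).
Each unlicensed consonant becomes the onset of a new syllable: /θ/ → /θi/, /θ/ → /θi/, /d/ → /di/, /ð/ → /ði/, /d/ → /di/.

waθijaθiditɪðidi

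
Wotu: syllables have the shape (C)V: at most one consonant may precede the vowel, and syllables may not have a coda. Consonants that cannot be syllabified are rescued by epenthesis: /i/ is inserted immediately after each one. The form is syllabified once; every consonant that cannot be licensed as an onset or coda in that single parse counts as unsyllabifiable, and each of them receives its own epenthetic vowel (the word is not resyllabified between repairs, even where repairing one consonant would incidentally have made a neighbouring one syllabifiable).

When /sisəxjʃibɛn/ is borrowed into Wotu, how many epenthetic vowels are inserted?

The unsyllabifiable consonants are /x/, /j/, /n/; each receives one epenthetic vowel.

3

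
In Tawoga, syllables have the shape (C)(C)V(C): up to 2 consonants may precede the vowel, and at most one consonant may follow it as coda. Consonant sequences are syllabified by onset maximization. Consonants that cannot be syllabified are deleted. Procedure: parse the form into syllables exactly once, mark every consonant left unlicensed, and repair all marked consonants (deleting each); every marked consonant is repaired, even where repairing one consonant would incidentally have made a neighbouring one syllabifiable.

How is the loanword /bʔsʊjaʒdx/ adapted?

ʔsʊjaʒ

The consonants /b/, /d/, /x/ cannot be parsed into a legal (C)(C)V(C) syllable (at most one coda consonant is licensed; onsets may contain at most 2 consonants).
Deleting the stranded consonants removes /b/, /d/, /x/.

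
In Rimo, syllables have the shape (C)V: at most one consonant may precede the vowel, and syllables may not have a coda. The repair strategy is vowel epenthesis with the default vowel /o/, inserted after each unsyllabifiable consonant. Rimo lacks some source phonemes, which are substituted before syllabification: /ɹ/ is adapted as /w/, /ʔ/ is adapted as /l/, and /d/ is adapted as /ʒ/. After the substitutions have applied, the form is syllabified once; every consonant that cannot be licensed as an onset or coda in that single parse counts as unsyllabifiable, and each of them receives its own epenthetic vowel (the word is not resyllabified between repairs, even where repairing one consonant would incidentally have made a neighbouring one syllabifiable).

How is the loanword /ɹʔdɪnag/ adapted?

woloʒɪnago

Substitution: /ɹ/ → /w/, /ʔ/ → /l/, /d/ → /ʒ/, giving /wlʒɪnag/.
Syllabifying with onset maximization leaves /w/, /l/, /g/ stranded (no codas are permitted; onsets are limited to one consonant).
Each unlicensed consonant becomes the onset of a new syllable: /w/ → /wo/, /l/ → /lo/, /g/ → /go/.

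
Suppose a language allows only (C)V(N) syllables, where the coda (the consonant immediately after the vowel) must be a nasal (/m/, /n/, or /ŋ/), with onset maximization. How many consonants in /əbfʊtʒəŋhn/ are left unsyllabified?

Under (C)V(N), the unsyllabifiable consonants are /b/, /t/, /h/, /n/ (only a nasal (/m/, /n/, or /ŋ/) is licensed in coda position; onsets are limited to one consonant).

4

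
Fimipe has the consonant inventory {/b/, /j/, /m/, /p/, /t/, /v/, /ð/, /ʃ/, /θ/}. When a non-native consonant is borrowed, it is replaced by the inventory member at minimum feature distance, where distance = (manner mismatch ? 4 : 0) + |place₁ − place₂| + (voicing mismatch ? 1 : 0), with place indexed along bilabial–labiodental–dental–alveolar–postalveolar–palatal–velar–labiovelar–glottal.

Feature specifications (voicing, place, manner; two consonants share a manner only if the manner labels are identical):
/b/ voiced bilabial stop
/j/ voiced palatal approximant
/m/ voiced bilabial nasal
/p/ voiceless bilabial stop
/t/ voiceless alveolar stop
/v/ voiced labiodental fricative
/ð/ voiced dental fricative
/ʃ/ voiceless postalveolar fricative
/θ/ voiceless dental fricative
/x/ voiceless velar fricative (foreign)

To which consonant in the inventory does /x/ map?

/ʃ/ is closest: same manner (fricative), place distance 2 (velar→postalveolar), same voicing; total 2. Next closest is /θ/ at distance 4.

ʃ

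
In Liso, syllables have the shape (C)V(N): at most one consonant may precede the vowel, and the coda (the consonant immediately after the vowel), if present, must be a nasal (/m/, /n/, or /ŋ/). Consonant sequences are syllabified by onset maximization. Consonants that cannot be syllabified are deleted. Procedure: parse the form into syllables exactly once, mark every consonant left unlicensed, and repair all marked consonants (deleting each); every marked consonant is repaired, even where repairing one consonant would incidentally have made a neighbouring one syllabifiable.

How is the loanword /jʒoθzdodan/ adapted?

Under (C)V(N), the unsyllabifiable consonants are /j/, /θ/, /z/ (only a nasal (/m/, /n/, or /ŋ/) is licensed in coda position; onsets are limited to one consonant).
Each unlicensed consonant is deleted: /j/, /θ/, /z/.

ʒododan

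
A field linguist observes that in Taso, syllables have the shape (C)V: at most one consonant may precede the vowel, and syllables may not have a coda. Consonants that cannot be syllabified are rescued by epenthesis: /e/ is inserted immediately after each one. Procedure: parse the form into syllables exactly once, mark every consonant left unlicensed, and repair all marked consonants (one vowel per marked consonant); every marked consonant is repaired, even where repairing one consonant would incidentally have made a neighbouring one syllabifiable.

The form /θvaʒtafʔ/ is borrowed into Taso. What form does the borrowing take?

θevaʒetafeʔe

The consonants /θ/, /ʒ/, /f/, /ʔ/ cannot be parsed into a legal (C)V syllable (no codas are permitted; onsets are limited to one consonant).
Epenthesis after each stranded consonant: /θ/ → /θe/, /ʒ/ → /ʒe/, /f/ → /fe/, /ʔ/ → /ʔe/.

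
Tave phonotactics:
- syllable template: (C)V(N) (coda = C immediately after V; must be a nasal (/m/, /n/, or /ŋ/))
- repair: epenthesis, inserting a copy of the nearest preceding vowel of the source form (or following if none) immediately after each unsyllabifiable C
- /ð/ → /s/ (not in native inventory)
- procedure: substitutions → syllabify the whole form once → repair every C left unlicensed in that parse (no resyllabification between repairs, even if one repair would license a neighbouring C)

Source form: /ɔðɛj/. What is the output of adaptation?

ɔsɛjɛ

Substitution: /ð/ → /s/, giving /ɔsɛj/.
Under (C)V(N), the unsyllabifiable consonants are /j/ (only a nasal (/m/, /n/, or /ŋ/) is licensed in coda position; onsets are limited to one consonant).
Each unlicensed consonant becomes the onset of a new syllable: /j/ → /jɛ/.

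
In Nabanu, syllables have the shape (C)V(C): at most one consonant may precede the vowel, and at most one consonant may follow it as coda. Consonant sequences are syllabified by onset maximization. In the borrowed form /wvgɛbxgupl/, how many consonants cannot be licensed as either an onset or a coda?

4

Under (C)V(C), the unsyllabifiable consonants are /w/, /v/, /x/, /l/ (at most one coda consonant is licensed; onsets are limited to one consonant).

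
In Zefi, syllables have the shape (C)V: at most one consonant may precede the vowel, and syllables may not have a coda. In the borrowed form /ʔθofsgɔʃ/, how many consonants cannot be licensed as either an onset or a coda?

The consonants /ʔ/, /f/, /s/, /ʃ/ cannot be parsed into a legal (C)V syllable (no codas are permitted; onsets are limited to one consonant).

4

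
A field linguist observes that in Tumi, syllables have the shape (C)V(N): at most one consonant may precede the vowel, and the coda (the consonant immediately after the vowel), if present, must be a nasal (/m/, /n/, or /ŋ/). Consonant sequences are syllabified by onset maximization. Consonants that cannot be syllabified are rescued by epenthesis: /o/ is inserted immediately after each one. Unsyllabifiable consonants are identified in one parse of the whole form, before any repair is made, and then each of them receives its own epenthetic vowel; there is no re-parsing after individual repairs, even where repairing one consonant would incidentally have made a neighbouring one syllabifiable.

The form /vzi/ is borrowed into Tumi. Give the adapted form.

The consonants /v/ cannot be parsed into a legal (C)V(N) syllable (only a nasal (/m/, /n/, or /ŋ/) is licensed in coda position; onsets are limited to one consonant).
Inserting the epenthetic vowel yields /v/ → /vo/.

vozi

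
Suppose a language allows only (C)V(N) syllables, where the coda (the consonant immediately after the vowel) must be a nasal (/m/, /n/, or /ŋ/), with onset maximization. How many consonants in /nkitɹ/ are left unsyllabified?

3

Under (C)V(N), the unsyllabifiable consonants are /n/, /t/, /ɹ/ (only a nasal (/m/, /n/, or /ŋ/) is licensed in coda position; onsets are limited to one consonant).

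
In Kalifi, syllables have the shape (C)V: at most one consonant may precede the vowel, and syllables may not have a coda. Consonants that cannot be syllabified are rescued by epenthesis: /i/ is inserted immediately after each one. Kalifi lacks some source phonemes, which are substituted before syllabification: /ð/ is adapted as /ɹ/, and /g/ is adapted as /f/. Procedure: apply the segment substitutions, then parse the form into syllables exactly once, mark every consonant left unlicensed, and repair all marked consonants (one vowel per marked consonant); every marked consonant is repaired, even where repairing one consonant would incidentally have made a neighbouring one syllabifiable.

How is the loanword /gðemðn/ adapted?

Substitution: /g/ → /f/, /ð/ → /ɹ/, giving /fɹemɹn/.
The consonants /f/, /m/, /ɹ/, /n/ cannot be parsed into a legal (C)V syllable (no codas are permitted; onsets are limited to one consonant).
Each unlicensed consonant becomes the onset of a new syllable: /f/ → /fi/, /m/ → /mi/, /ɹ/ → /ɹi/, /n/ → /ni/.

fiɹemiɹini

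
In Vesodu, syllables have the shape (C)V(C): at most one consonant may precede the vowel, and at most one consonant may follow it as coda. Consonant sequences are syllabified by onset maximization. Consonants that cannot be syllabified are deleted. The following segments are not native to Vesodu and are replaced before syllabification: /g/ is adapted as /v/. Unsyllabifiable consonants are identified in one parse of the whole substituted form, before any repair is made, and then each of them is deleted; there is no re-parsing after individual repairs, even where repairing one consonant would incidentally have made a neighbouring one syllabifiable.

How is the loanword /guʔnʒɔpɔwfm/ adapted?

vuʔʒɔpɔw

Substitution: /g/ → /v/, giving /vuʔnʒɔpɔwfm/.
Syllabifying with onset maximization leaves /n/, /f/, /m/ stranded (at most one coda consonant is licensed; onsets are limited to one consonant).
Each unlicensed consonant is deleted: /n/, /f/, /m/.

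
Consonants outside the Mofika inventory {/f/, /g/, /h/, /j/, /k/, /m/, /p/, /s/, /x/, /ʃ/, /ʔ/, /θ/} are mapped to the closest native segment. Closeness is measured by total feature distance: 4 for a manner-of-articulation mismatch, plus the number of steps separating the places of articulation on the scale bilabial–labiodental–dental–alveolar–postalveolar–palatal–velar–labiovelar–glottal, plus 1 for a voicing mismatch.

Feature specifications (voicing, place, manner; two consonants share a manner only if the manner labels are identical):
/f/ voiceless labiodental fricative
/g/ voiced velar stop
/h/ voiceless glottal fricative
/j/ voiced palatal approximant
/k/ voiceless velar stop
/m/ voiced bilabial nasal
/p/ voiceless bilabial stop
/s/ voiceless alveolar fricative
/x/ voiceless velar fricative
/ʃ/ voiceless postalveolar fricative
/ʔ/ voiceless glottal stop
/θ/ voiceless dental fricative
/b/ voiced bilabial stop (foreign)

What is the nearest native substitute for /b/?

/p/ is closest: same manner (stop), place distance 0 (bilabial→bilabial), voicing differs (+1); total 1. Next closest is /m/ at distance 4.

p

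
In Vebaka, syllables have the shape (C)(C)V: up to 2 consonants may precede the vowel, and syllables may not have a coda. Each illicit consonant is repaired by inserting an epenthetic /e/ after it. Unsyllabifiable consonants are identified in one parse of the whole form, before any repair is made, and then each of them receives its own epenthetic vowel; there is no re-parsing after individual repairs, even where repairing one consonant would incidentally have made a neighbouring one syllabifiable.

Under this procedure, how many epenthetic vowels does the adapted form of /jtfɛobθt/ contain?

The unsyllabifiable consonants are /j/, /b/, /θ/, /t/; each receives one epenthetic vowel.

4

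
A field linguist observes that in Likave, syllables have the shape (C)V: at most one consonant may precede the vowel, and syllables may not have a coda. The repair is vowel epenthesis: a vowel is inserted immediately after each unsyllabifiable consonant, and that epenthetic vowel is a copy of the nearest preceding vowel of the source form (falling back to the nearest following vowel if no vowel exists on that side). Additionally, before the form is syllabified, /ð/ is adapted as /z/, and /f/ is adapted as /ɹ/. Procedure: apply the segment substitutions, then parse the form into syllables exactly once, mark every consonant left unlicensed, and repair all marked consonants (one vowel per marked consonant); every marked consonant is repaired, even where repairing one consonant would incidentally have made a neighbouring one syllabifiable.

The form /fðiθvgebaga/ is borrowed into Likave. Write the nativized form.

Substitution: /f/ → /ɹ/, /ð/ → /z/, giving /ɹziθvgebaga/.
Under (C)V, the unsyllabifiable consonants are /ɹ/, /θ/, /v/ (no codas are permitted; onsets are limited to one consonant).
Each unlicensed consonant becomes the onset of a new syllable: /ɹ/ → /ɹi/, /θ/ → /θi/, /v/ → /vi/.

ɹiziθivigebaga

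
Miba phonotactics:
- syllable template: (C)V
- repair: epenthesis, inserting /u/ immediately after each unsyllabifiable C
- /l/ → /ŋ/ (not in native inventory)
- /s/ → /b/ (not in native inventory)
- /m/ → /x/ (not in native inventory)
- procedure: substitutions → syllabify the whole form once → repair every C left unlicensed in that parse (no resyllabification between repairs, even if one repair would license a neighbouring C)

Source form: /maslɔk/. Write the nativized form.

xabuŋɔku

Substitution: /m/ → /x/, /s/ → /b/, /l/ → /ŋ/, giving /xabŋɔk/.
Syllabifying with onset maximization leaves /b/, /k/ stranded (no codas are permitted; onsets are limited to one consonant).
Each unlicensed consonant becomes the onset of a new syllable: /b/ → /bu/, /k/ → /ku/.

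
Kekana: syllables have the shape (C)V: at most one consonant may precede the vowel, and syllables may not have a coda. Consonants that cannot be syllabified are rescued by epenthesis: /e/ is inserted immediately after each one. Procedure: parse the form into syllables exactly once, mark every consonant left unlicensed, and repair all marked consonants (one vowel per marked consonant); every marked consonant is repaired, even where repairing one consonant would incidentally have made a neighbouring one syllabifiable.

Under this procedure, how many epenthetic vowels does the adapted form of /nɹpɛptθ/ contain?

The unsyllabifiable consonants are /n/, /ɹ/, /p/, /t/, /θ/; each receives one epenthetic vowel.

5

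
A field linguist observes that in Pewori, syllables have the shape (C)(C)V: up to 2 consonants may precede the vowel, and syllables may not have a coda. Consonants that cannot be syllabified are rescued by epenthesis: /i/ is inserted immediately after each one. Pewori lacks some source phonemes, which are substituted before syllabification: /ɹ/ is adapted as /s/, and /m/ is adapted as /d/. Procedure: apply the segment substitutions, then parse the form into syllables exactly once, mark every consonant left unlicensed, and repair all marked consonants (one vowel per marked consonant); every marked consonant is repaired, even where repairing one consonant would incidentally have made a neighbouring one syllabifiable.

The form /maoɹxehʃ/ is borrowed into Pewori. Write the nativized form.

daosxehiʃi

Substitution: /m/ → /d/, /ɹ/ → /s/, giving /daosxehʃ/.
Under (C)(C)V, the unsyllabifiable consonants are /h/, /ʃ/ (no codas are permitted; onsets may contain at most 2 consonants).
Inserting the epenthetic vowel yields /h/ → /hi/, /ʃ/ → /ʃi/.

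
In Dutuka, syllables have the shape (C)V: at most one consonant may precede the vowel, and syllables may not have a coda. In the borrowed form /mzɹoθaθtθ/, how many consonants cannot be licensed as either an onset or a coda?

The consonants /m/, /z/, /θ/, /t/, /θ/ cannot be parsed into a legal (C)V syllable (no codas are permitted; onsets are limited to one consonant).

5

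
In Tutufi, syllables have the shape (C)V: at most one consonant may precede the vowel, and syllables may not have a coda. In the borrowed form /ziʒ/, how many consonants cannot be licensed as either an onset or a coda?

1

Under (C)V, the unsyllabifiable consonants are /ʒ/ (no codas are permitted; onsets are limited to one consonant).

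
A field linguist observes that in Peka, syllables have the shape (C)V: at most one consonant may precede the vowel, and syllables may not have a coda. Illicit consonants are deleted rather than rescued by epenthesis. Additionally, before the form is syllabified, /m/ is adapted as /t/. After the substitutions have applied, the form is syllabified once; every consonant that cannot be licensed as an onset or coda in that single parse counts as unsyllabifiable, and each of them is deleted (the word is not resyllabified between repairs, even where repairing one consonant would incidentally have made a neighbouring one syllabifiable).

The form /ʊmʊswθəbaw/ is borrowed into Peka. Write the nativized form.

Substitution: /m/ → /t/, giving /ʊtʊswθəbaw/.
Under (C)V, the unsyllabifiable consonants are /s/, /w/, /w/ (no codas are permitted; onsets are limited to one consonant).
Deletion applies to /s/, /w/, /w/.

ʊtʊθəba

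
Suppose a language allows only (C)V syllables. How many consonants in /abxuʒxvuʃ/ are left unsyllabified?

4

Syllabifying with onset maximization leaves /b/, /ʒ/, /x/, /ʃ/ stranded (no codas are permitted; onsets are limited to one consonant).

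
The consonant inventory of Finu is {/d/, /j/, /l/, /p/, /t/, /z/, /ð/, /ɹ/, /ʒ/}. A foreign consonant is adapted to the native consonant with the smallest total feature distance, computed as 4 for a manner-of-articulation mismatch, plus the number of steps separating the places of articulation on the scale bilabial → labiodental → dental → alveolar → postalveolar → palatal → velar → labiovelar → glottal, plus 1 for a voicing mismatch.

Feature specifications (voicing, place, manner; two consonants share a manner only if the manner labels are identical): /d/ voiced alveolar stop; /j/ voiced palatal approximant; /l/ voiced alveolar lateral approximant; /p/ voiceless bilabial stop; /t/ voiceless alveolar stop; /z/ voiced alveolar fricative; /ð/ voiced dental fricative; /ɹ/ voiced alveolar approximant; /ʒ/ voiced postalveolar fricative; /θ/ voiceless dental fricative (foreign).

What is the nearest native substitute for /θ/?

/ð/ is closest: same manner (fricative), place distance 0 (dental→dental), voicing differs (+1); total 1. Next closest is /z/ at distance 2.

ð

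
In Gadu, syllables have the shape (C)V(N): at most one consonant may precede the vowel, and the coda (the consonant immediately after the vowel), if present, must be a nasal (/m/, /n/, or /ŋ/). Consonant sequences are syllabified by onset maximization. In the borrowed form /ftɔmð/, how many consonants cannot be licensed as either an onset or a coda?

2

The consonants /f/, /ð/ cannot be parsed into a legal (C)V(N) syllable (only a nasal (/m/, /n/, or /ŋ/) is licensed in coda position; onsets are limited to one consonant).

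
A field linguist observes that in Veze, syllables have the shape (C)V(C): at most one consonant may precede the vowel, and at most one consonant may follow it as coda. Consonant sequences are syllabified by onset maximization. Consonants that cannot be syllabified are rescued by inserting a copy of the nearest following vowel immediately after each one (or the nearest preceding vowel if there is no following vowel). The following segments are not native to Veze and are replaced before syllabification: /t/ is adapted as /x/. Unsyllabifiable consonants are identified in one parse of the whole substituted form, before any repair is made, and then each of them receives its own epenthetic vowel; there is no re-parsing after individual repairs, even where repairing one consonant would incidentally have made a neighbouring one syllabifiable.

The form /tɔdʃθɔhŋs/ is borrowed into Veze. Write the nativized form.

Substitution: /t/ → /x/, giving /xɔdʃθɔhŋs/.
The consonants /ʃ/, /ŋ/, /s/ cannot be parsed into a legal (C)V(C) syllable (at most one coda consonant is licensed; onsets are limited to one consonant).
Inserting the epenthetic vowel yields /ʃ/ → /ʃɔ/, /ŋ/ → /ŋɔ/, /s/ → /sɔ/.

xɔdʃɔθɔhŋɔsɔ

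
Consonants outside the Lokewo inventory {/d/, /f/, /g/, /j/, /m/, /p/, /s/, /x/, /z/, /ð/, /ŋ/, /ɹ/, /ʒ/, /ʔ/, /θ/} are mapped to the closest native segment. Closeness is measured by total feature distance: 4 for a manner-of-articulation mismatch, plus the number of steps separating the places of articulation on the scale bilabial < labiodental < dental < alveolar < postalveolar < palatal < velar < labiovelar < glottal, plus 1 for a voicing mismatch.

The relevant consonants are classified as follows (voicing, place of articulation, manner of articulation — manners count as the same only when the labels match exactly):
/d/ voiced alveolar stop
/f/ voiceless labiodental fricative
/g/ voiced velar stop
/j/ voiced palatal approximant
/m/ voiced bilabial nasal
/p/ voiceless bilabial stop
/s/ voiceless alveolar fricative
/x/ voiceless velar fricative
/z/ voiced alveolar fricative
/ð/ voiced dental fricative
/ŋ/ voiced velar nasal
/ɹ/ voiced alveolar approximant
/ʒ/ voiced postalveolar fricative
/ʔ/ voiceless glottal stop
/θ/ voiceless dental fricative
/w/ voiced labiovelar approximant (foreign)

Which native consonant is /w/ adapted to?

j

/j/ is closest: same manner (approximant), place distance 2 (labiovelar→palatal), same voicing; total 2. Next closest is /ɹ/ at distance 4.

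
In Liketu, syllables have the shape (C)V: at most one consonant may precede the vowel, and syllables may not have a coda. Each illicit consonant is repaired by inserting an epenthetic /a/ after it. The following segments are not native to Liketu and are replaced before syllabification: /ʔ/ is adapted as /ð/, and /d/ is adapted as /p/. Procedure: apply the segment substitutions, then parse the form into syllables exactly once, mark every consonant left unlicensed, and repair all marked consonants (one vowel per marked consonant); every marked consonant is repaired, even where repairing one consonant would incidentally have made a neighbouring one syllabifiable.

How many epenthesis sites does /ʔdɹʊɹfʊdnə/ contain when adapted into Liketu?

4

After substitution the input is /ðpɹʊɹfʊpnə/.
The unsyllabifiable consonants are /ð/, /p/, /ɹ/, /p/; each receives one epenthetic vowel.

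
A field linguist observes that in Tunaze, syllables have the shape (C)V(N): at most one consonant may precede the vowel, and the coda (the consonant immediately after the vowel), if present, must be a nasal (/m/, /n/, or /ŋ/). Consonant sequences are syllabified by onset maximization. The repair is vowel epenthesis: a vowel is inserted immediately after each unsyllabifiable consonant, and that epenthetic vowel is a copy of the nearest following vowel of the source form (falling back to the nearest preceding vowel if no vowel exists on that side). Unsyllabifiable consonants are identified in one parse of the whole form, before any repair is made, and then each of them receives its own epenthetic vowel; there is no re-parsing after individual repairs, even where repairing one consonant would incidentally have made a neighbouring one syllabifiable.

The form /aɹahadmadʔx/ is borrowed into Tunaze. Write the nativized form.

Under (C)V(N), the unsyllabifiable consonants are /d/, /d/, /ʔ/, /x/ (only a nasal (/m/, /n/, or /ŋ/) is licensed in coda position; onsets are limited to one consonant).
Epenthesis after each stranded consonant: /d/ → /da/, /d/ → /da/, /ʔ/ → /ʔa/, /x/ → /xa/.

aɹahadamadaʔaxa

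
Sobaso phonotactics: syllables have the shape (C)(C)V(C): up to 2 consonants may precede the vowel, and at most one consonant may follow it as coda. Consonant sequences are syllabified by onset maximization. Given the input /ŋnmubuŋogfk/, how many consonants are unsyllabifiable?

3

Syllabifying with onset maximization leaves /ŋ/, /f/, /k/ stranded (at most one coda consonant is licensed; onsets may contain at most 2 consonants).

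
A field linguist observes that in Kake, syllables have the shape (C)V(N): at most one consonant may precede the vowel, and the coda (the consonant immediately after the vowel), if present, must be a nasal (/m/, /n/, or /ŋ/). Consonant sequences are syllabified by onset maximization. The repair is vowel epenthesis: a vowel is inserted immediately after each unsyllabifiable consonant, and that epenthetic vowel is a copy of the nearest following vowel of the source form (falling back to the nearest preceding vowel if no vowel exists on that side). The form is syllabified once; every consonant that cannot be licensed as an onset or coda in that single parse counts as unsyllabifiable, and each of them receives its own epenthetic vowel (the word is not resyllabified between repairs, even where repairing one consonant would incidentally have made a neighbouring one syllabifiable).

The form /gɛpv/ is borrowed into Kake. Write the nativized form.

gɛpɛvɛ

The consonants /p/, /v/ cannot be parsed into a legal (C)V(N) syllable (only a nasal (/m/, /n/, or /ŋ/) is licensed in coda position; onsets are limited to one consonant).
Epenthesis after each stranded consonant: /p/ → /pɛ/, /v/ → /vɛ/.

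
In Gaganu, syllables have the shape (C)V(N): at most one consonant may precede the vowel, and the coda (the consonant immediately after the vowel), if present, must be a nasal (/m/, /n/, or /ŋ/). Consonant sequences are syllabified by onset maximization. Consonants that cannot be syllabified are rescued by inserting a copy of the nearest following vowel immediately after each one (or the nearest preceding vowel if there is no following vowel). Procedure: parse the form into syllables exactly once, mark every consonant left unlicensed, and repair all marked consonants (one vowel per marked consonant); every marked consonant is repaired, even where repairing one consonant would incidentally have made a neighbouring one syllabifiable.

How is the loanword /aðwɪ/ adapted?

aðɪwɪ

Under (C)V(N), the unsyllabifiable consonants are /ð/ (only a nasal (/m/, /n/, or /ŋ/) is licensed in coda position; onsets are limited to one consonant).
Each unlicensed consonant becomes the onset of a new syllable: /ð/ → /ðɪ/.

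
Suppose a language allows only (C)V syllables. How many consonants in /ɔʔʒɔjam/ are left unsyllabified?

The consonants /ʔ/, /m/ cannot be parsed into a legal (C)V syllable (no codas are permitted; onsets are limited to one consonant).

2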